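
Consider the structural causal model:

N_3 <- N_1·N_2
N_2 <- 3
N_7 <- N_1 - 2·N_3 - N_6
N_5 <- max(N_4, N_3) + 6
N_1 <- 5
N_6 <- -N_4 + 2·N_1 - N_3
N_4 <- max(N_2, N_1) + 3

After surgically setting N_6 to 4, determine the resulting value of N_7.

Intervening sets N_6 = 4 and removes its equation (N_6 <- -N_4 + 2·N_1 - N_3).
N_3 = N_1·N_2  [with N_1=5, N_2=3]  = 15
N_7 = N_1 - 2·N_3 - N_6  [with N_1=5, N_3=15, N_6=4]  = -29

-29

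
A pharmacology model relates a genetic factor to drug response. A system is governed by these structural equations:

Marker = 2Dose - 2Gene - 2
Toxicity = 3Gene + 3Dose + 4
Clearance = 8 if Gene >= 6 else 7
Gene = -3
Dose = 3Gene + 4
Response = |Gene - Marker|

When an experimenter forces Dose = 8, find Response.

Under do(Dose=8), the mechanism Dose = 3Gene + 4 is discarded; Dose is fixed at 8.
Marker = 2Dose - 2Gene - 2  [with Dose=8, Gene=-3]  = 20
Response = |Gene - Marker|  [with Gene=-3, Marker=20]  = 23

23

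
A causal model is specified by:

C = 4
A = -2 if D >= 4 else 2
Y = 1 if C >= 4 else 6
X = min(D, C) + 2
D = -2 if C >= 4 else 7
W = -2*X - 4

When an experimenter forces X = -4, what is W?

4

The intervention breaks the incoming arrows to X: X = min(D, C) + 2 no longer applies, and X = -4.
W = -2*X - 4  [with X=-4]  = 4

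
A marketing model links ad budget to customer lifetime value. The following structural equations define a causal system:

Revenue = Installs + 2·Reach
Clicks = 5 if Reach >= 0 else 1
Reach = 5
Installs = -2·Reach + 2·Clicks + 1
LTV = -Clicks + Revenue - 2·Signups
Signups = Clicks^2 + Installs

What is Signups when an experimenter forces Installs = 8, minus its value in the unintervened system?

The intervention breaks the incoming arrows to Installs: Installs = -2·Reach + 2·Clicks + 1 no longer applies, and Installs = 8.
Clicks = 5 if Reach >= 0 else 1  [with Reach=5]  = 5
Signups = Clicks^2 + Installs  [with Clicks=5, Installs=8]  = 33
Without intervention: Clicks = 5 if Reach >= 0 else 1  [with Reach=5]  = 5; Installs = -2·Reach + 2·Clicks + 1  [with Reach=5, Clicks=5]  = 1; Signups = Clicks^2 + Installs  [with Clicks=5, Installs=1]  = 26.
Change = 33 − 26 = 7.

7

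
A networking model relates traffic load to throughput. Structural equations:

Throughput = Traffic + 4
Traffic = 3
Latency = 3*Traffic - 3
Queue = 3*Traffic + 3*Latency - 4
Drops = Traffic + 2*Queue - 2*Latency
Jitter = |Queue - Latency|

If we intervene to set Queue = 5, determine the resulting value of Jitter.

do(Queue=5) replaces the equation Queue = 3*Traffic + 3*Latency - 4 with the constant Queue = 5.
Latency = 3*Traffic - 3  [with Traffic=3]  = 6
Jitter = |Queue - Latency|  [with Queue=5, Latency=6]  = 1

1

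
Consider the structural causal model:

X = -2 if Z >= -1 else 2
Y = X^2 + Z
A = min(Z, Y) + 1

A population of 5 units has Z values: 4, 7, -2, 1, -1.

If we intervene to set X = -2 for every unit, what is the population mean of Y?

The intervention sets X=-2 in all 5 units regardless of Z. Recomputing Y per unit gives 8, 11, 2, 5, 3; average 5.8.

5.8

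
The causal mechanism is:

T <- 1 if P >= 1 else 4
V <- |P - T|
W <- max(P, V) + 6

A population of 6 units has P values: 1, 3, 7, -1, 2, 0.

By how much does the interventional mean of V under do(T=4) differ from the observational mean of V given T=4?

do(T=4) breaks T's dependence on P. With T=4 fixed, V across the units is 3, 1, 3, 5, 2, 4, mean 3.
E[V|T=4] averages over only the 2 units with T=4 (P = -1, 0): V = 5, 4, mean 4.5.
Difference = 3 − 4.5 = -1.5.

-1.5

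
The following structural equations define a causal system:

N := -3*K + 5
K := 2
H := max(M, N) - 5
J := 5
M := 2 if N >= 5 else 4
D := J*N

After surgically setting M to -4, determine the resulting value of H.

-6

Intervening sets M = -4 and removes its equation (M := 2 if N >= 5 else 4).
N = -3*K + 5  [with K=2]  = -1
H = max(M, N) - 5  [with M=-4, N=-1]  = -6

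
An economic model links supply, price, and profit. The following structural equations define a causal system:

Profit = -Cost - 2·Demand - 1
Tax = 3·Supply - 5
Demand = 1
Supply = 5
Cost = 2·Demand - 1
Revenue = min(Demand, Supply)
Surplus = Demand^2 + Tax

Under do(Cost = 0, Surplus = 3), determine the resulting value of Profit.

Under do(Cost = 0, Surplus = 3), each intervened variable's structural equation is replaced by its fixed value.
Profit = -Cost - 2·Demand - 1  [with Cost=0, Demand=1]  = -3

-3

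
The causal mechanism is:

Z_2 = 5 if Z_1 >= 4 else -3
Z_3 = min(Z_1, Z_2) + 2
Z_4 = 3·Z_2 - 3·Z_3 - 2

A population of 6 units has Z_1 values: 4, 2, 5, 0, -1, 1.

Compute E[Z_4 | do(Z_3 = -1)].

0

do(Z_3=-1) breaks Z_3's dependence on Z_1. With Z_3=-1 fixed, Z_4 across the units is 16, -8, 16, -8, -8, -8, mean 0.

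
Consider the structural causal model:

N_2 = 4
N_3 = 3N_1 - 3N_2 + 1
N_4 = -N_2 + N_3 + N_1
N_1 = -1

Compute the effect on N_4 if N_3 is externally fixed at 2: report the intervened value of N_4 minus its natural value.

The intervention breaks the incoming arrows to N_3: N_3 = 3N_1 - 3N_2 + 1 no longer applies, and N_3 = 2.
N_4 = -N_2 + N_3 + N_1  [with N_2=4, N_3=2, N_1=-1]  = -3
Without intervention: N_3 = 3N_1 - 3N_2 + 1  [with N_1=-1, N_2=4]  = -14; N_4 = -N_2 + N_3 + N_1  [with N_2=4, N_3=-14, N_1=-1]  = -19.
Change = -3 − (-19) = 16.

16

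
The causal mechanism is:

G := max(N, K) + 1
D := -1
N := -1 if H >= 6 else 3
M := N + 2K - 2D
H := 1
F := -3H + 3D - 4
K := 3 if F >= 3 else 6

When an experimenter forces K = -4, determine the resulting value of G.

Under do(K=-4), the mechanism K := 3 if F >= 3 else 6 is discarded; K is fixed at -4.
N = -1 if H >= 6 else 3  [with H=1]  = 3
G = max(N, K) + 1  [with N=3, K=-4]  = 4

4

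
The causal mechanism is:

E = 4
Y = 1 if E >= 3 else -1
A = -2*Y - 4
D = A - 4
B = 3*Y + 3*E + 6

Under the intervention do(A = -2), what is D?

The intervention breaks the incoming arrows to A: A = -2*Y - 4 no longer applies, and A = -2.
D = A - 4  [with A=-2]  = -6

-6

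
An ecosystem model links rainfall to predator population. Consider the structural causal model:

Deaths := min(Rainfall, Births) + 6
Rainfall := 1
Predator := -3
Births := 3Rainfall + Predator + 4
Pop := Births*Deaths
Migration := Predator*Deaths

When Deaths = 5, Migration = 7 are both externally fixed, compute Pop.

The joint intervention fixes Deaths = 5, Migration = 7, removing each variable's own equation.
Births = 3Rainfall + Predator + 4  [with Rainfall=1, Predator=-3]  = 4
Pop = Births*Deaths  [with Births=4, Deaths=5]  = 20

20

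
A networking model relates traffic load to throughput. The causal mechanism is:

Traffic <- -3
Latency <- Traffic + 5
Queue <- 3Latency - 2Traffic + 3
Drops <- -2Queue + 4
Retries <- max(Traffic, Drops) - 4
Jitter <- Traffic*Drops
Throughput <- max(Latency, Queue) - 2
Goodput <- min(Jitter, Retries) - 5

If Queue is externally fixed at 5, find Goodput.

The intervention breaks the incoming arrows to Queue: Queue <- 3Latency - 2Traffic + 3 no longer applies, and Queue = 5.
Drops = -2Queue + 4  [with Queue=5]  = -6
Retries = max(Traffic, Drops) - 4  [with Traffic=-3, Drops=-6]  = -7
Jitter = Traffic*Drops  [with Traffic=-3, Drops=-6]  = 18
Goodput = min(Jitter, Retries) - 5  [with Jitter=18, Retries=-7]  = -12

-12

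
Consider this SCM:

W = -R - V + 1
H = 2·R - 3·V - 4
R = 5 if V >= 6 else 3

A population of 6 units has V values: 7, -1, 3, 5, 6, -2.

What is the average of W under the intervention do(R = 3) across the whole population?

-5

do(R=3) breaks R's dependence on V. With R=3 fixed, W across the units is -9, -1, -5, -7, -8, 0, mean -5.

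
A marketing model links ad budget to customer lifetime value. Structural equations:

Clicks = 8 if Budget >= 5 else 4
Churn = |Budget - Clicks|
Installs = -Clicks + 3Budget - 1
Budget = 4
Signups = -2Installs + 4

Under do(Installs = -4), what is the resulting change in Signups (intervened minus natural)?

22

The intervention breaks the incoming arrows to Installs: Installs = -Clicks + 3Budget - 1 no longer applies, and Installs = -4.
Signups = -2Installs + 4  [with Installs=-4]  = 12
Without intervention: Clicks = 8 if Budget >= 5 else 4  [with Budget=4]  = 4; Installs = -Clicks + 3Budget - 1  [with Clicks=4, Budget=4]  = 7; Signups = -2Installs + 4  [with Installs=7]  = -10.
Change = 12 − (-10) = 22.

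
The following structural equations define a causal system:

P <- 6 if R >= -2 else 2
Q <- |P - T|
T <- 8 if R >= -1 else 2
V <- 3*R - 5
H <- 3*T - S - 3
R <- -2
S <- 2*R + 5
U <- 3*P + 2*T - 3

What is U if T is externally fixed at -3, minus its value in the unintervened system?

-10

Under do(T=-3), the mechanism T <- 8 if R >= -1 else 2 is discarded; T is fixed at -3.
P = 6 if R >= -2 else 2  [with R=-2]  = 6
U = 3*P + 2*T - 3  [with P=6, T=-3]  = 9
Without intervention: P = 6 if R >= -2 else 2  [with R=-2]  = 6; T = 8 if R >= -1 else 2  [with R=-2]  = 2; U = 3*P + 2*T - 3  [with P=6, T=2]  = 19.
Change = 9 − 19 = -10.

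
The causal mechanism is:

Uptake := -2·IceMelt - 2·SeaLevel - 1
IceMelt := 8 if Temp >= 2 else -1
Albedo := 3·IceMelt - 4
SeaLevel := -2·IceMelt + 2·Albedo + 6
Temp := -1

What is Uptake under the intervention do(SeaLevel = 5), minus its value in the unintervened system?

-22

Intervening sets SeaLevel = 5 and removes its equation (SeaLevel := -2·IceMelt + 2·Albedo + 6).
IceMelt = 8 if Temp >= 2 else -1  [with Temp=-1]  = -1
Uptake = -2·IceMelt - 2·SeaLevel - 1  [with IceMelt=-1, SeaLevel=5]  = -9
Without intervention: IceMelt = 8 if Temp >= 2 else -1  [with Temp=-1]  = -1; Albedo = 3·IceMelt - 4  [with IceMelt=-1]  = -7; SeaLevel = -2·IceMelt + 2·Albedo + 6  [with IceMelt=-1, Albedo=-7]  = -6; Uptake = -2·IceMelt - 2·SeaLevel - 1  [with IceMelt=-1, SeaLevel=-6]  = 13.
Change = -9 − 13 = -22.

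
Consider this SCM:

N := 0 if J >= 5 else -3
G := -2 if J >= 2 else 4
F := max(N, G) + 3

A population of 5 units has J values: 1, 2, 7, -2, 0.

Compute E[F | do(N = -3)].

Under do(N=-3), N's equation is replaced by N=-3 for every unit. Per-unit F: 7, 1, 1, 7, 7. Mean = 4.6.

4.6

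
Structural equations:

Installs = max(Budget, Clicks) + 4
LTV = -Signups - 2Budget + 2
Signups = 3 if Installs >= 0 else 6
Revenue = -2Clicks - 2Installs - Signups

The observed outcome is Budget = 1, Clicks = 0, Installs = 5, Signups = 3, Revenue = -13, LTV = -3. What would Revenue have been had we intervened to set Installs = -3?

0

do(Installs=-3) replaces the equation Installs = max(Budget, Clicks) + 4 with the constant Installs = -3.
Signups = 3 if Installs >= 0 else 6  [with Installs=-3]  = 6
Revenue = -2Clicks - 2Installs - Signups  [with Clicks=0, Installs=-3, Signups=6]  = 0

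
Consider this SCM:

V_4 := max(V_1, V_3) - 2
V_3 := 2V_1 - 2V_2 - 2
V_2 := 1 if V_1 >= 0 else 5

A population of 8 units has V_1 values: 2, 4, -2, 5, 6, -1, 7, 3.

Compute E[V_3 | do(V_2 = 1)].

The intervention sets V_2=1 in all 8 units regardless of V_1. Recomputing V_3 per unit gives 0, 4, -8, 6, 8, -6, 10, 2; average 2.

2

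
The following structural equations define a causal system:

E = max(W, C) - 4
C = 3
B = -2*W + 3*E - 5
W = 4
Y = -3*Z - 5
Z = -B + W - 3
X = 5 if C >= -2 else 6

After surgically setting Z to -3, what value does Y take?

4

The intervention breaks the incoming arrows to Z: Z = -B + W - 3 no longer applies, and Z = -3.
Y = -3*Z - 5  [with Z=-3]  = 4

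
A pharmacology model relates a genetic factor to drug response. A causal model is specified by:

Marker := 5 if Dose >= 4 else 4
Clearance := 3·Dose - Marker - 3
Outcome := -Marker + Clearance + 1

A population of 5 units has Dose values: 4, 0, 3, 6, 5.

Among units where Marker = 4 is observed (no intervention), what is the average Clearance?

-2.5

Conditioning on Marker=4 selects the 2 unit(s) with Dose ∈ {0, 3}. Their Clearance values: -7, 2. Mean = -2.5.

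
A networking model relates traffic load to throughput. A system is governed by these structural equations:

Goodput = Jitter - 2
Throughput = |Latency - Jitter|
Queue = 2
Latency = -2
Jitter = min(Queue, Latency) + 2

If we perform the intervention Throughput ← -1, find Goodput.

Intervening sets Throughput = -1 and removes its equation (Throughput = |Latency - Jitter|).
No directed path runs from Throughput to Goodput, so Goodput keeps its natural value.
Jitter = min(Queue, Latency) + 2  [with Queue=2, Latency=-2]  = 0
Goodput = Jitter - 2  [with Jitter=0]  = -2

-2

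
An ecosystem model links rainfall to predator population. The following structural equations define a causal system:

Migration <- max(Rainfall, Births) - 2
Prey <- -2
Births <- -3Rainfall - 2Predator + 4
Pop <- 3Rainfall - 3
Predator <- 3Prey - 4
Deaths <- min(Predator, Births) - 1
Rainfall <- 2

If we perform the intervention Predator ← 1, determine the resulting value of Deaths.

-5

do(Predator=1) replaces the equation Predator <- 3Prey - 4 with the constant Predator = 1.
Births = -3Rainfall - 2Predator + 4  [with Rainfall=2, Predator=1]  = -4
Deaths = min(Predator, Births) - 1  [with Predator=1, Births=-4]  = -5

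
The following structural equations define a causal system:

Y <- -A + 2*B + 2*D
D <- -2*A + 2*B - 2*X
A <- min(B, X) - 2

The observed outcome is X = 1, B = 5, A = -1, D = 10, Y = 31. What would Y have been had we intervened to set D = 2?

Intervening sets D = 2 and removes its equation (D <- -2*A + 2*B - 2*X).
A = min(B, X) - 2  [with B=5, X=1]  = -1
Y = -A + 2*B + 2*D  [with A=-1, B=5, D=2]  = 15

15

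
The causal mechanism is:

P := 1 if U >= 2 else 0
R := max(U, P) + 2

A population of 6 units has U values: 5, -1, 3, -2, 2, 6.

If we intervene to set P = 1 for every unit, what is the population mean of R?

5

do(P=1) breaks P's dependence on U. With P=1 fixed, R across the units is 7, 3, 5, 3, 4, 8, mean 5.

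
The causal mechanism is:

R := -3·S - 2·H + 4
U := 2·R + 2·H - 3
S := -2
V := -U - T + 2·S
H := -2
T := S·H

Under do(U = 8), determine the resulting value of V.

-16

The intervention breaks the incoming arrows to U: U := 2·R + 2·H - 3 no longer applies, and U = 8.
T = S·H  [with S=-2, H=-2]  = 4
V = -U - T + 2·S  [with U=8, T=4, S=-2]  = -16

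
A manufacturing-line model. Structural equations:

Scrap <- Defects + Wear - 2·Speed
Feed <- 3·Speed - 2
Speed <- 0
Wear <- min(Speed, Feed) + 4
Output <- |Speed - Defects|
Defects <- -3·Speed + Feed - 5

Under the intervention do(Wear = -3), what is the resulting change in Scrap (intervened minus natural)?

-5

do(Wear=-3) replaces the equation Wear <- min(Speed, Feed) + 4 with the constant Wear = -3.
Feed = 3·Speed - 2  [with Speed=0]  = -2
Defects = -3·Speed + Feed - 5  [with Speed=0, Feed=-2]  = -7
Scrap = Defects + Wear - 2·Speed  [with Defects=-7, Wear=-3, Speed=0]  = -10
Without intervention: Feed = 3·Speed - 2  [with Speed=0]  = -2; Wear = min(Speed, Feed) + 4  [with Speed=0, Feed=-2]  = 2; Defects = -3·Speed + Feed - 5  [with Speed=0, Feed=-2]  = -7; Scrap = Defects + Wear - 2·Speed  [with Defects=-7, Wear=2, Speed=0]  = -5.
Change = -10 − (-5) = -5.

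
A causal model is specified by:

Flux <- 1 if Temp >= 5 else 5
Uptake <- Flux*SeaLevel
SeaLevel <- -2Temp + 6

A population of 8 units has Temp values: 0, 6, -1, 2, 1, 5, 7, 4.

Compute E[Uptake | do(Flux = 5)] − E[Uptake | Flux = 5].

do(Flux=5) breaks Flux's dependence on Temp. With Flux=5 fixed, Uptake across the units is 30, -30, 40, 10, 20, -20, -40, -10, mean 0.
Conditioning on Flux=5 selects the 5 unit(s) with Temp ∈ {0, -1, 2, 1, 4}. Their Uptake values: 30, 40, 10, 20, -10. Mean = 18.
Difference = 0 − 18 = -18.

-18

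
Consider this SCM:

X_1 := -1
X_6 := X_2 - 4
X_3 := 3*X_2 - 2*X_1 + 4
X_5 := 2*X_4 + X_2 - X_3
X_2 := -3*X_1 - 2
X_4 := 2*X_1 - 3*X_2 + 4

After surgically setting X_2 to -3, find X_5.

do(X_2=-3) replaces the equation X_2 := -3*X_1 - 2 with the constant X_2 = -3.
X_3 = 3*X_2 - 2*X_1 + 4  [with X_2=-3, X_1=-1]  = -3
X_4 = 2*X_1 - 3*X_2 + 4  [with X_1=-1, X_2=-3]  = 11
X_5 = 2*X_4 + X_2 - X_3  [with X_4=11, X_2=-3, X_3=-3]  = 22

22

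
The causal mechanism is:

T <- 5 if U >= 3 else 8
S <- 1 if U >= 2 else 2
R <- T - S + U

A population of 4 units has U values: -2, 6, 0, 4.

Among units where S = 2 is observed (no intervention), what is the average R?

5

E[R|S=2] averages over only the 2 units with S=2 (U = -2, 0): R = 4, 6, mean 5.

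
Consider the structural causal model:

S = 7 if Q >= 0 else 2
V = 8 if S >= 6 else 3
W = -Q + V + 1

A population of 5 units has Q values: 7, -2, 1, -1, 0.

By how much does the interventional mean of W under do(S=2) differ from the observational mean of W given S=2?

-2.5

Every unit gets S=2 under the intervention. W values become -3, 6, 3, 5, 4; E[W|do(S=2)] = 3.
Conditioning on S=2 selects the 2 unit(s) with Q ∈ {-2, -1}. Their W values: 6, 5. Mean = 5.5.
Difference = 3 − 5.5 = -2.5.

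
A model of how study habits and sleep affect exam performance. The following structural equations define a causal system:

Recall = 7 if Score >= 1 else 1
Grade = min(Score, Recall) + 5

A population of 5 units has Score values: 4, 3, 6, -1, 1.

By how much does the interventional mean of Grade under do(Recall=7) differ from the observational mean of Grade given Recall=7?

Every unit gets Recall=7 under the intervention. Grade values become 9, 8, 11, 4, 6; E[Grade|do(Recall=7)] = 7.6.
Conditioning on Recall=7 selects the 4 unit(s) with Score ∈ {4, 3, 6, 1}. Their Grade values: 9, 8, 11, 6. Mean = 8.5.
Difference = 7.6 − 8.5 = -0.9.

-0.9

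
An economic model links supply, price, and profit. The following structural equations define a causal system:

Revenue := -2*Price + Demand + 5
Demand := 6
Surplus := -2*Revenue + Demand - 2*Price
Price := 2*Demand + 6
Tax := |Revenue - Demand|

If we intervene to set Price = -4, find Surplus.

-24

do(Price=-4) replaces the equation Price := 2*Demand + 6 with the constant Price = -4.
Revenue = -2*Price + Demand + 5  [with Price=-4, Demand=6]  = 19
Surplus = -2*Revenue + Demand - 2*Price  [with Revenue=19, Demand=6, Price=-4]  = -24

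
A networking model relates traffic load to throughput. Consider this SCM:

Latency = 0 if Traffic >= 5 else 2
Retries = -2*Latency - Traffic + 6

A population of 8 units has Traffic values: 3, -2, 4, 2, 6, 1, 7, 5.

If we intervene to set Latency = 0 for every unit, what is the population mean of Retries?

The intervention sets Latency=0 in all 8 units regardless of Traffic. Recomputing Retries per unit gives 3, 8, 2, 4, 0, 5, -1, 1; average 2.75.

2.75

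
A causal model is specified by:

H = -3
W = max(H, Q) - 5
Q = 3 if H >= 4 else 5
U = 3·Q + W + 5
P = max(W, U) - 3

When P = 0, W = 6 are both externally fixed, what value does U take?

Under do(P = 0, W = 6), each intervened variable's structural equation is replaced by its fixed value.
Q = 3 if H >= 4 else 5  [with H=-3]  = 5
U = 3·Q + W + 5  [with Q=5, W=6]  = 26

26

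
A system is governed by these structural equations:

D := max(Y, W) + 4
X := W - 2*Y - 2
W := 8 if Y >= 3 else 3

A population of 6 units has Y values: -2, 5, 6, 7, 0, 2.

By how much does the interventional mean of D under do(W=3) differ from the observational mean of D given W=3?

1.5

Under do(W=3), W's equation is replaced by W=3 for every unit. Per-unit D: 7, 9, 10, 11, 7, 7. Mean = 8.5.
Observing W=3 restricts to units where W's equation naturally yields 3: Y ∈ {-2, 0, 2}. In that subpopulation D = 7, 7, 7, mean 7.
Difference = 8.5 − 7 = 1.5.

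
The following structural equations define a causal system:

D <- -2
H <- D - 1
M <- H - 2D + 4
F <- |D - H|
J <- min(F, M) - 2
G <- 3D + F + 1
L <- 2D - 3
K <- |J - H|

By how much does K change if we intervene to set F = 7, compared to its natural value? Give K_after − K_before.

4

do(F=7) replaces the equation F <- |D - H| with the constant F = 7.
H = D - 1  [with D=-2]  = -3
M = H - 2D + 4  [with H=-3, D=-2]  = 5
J = min(F, M) - 2  [with F=7, M=5]  = 3
K = |J - H|  [with J=3, H=-3]  = 6
Without intervention: H = D - 1  [with D=-2]  = -3; M = H - 2D + 4  [with H=-3, D=-2]  = 5; F = |D - H|  [with D=-2, H=-3]  = 1; J = min(F, M) - 2  [with F=1, M=5]  = -1; K = |J - H|  [with J=-1, H=-3]  = 2.
Change = 6 − 2 = 4.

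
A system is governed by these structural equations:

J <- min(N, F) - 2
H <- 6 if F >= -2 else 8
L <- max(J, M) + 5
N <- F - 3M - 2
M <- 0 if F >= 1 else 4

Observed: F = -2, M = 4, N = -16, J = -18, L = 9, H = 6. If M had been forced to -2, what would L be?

do(M=-2) replaces the equation M <- 0 if F >= 1 else 4 with the constant M = -2.
N = F - 3M - 2  [with F=-2, M=-2]  = 2
J = min(N, F) - 2  [with N=2, F=-2]  = -4
L = max(J, M) + 5  [with J=-4, M=-2]  = 3

3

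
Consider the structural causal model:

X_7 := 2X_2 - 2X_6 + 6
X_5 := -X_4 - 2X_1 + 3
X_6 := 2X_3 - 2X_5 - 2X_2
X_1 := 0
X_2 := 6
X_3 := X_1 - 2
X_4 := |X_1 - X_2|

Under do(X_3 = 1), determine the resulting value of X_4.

The intervention breaks the incoming arrows to X_3: X_3 := X_1 - 2 no longer applies, and X_3 = 1.
X_4 is not downstream of the intervention, so its value is determined by the original equations.
X_4 = |X_1 - X_2|  [with X_1=0, X_2=6]  = 6

6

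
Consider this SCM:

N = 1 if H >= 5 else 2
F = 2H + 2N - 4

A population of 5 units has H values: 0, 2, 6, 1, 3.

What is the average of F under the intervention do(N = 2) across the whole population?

4.8

do(N=2) breaks N's dependence on H. With N=2 fixed, F across the units is 0, 4, 12, 2, 6, mean 4.8.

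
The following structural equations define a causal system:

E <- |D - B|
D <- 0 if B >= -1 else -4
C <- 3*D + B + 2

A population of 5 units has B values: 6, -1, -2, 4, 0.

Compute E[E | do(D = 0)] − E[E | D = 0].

do(D=0) breaks D's dependence on B. With D=0 fixed, E across the units is 6, 1, 2, 4, 0, mean 2.6.
Conditioning on D=0 selects the 4 unit(s) with B ∈ {6, -1, 4, 0}. Their E values: 6, 1, 4, 0. Mean = 2.75.
Difference = 2.6 − 2.75 = -0.15.

-0.15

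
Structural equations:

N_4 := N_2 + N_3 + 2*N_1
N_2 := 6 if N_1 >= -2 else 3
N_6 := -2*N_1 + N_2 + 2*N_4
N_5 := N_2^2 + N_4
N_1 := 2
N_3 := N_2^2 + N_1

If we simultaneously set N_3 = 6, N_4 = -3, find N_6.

Setting N_3 = 6, N_4 = -3 by intervention discards those variables' equations.
N_2 = 6 if N_1 >= -2 else 3  [with N_1=2]  = 6
N_6 = -2*N_1 + N_2 + 2*N_4  [with N_1=2, N_2=6, N_4=-3]  = -4

-4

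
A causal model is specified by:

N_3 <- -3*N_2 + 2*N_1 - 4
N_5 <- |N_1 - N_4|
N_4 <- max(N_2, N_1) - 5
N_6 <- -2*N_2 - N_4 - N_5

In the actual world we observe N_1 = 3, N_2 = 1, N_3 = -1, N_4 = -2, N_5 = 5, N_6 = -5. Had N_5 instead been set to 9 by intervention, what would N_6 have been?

The intervention breaks the incoming arrows to N_5: N_5 <- |N_1 - N_4| no longer applies, and N_5 = 9.
N_4 = max(N_2, N_1) - 5  [with N_2=1, N_1=3]  = -2
N_6 = -2*N_2 - N_4 - N_5  [with N_2=1, N_4=-2, N_5=9]  = -9

-9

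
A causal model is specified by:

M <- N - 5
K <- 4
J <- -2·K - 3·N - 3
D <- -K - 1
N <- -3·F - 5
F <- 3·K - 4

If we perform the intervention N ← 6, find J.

Under do(N=6), the mechanism N <- -3·F - 5 is discarded; N is fixed at 6.
J = -2·K - 3·N - 3  [with K=4, N=6]  = -29

-29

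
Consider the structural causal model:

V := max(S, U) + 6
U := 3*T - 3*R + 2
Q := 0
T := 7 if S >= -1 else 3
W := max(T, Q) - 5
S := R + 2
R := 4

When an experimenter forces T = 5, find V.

The intervention breaks the incoming arrows to T: T := 7 if S >= -1 else 3 no longer applies, and T = 5.
S = R + 2  [with R=4]  = 6
U = 3*T - 3*R + 2  [with T=5, R=4]  = 5
V = max(S, U) + 6  [with S=6, U=5]  = 12

12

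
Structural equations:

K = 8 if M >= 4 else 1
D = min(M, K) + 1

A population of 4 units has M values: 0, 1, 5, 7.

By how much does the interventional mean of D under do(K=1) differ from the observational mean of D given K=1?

0.25

Every unit gets K=1 under the intervention. D values become 1, 2, 2, 2; E[D|do(K=1)] = 1.75.
Conditioning on K=1 selects the 2 unit(s) with M ∈ {0, 1}. Their D values: 1, 2. Mean = 1.5.
Difference = 1.75 − 1.5 = 0.25.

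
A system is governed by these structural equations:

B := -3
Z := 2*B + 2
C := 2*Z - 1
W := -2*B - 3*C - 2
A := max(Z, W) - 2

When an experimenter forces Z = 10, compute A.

do(Z=10) replaces the equation Z := 2*B + 2 with the constant Z = 10.
C = 2*Z - 1  [with Z=10]  = 19
W = -2*B - 3*C - 2  [with B=-3, C=19]  = -53
A = max(Z, W) - 2  [with Z=10, W=-53]  = 8

8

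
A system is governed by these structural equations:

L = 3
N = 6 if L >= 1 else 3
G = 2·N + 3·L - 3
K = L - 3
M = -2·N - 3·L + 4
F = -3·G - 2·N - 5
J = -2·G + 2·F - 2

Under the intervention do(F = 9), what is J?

Intervening sets F = 9 and removes its equation (F = -3·G - 2·N - 5).
N = 6 if L >= 1 else 3  [with L=3]  = 6
G = 2·N + 3·L - 3  [with N=6, L=3]  = 18
J = -2·G + 2·F - 2  [with G=18, F=9]  = -20

-20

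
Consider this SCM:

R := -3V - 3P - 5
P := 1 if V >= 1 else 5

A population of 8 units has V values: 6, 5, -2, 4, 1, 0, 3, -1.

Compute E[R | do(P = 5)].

-26

The intervention sets P=5 in all 8 units regardless of V. Recomputing R per unit gives -38, -35, -14, -32, -23, -20, -29, -17; average -26.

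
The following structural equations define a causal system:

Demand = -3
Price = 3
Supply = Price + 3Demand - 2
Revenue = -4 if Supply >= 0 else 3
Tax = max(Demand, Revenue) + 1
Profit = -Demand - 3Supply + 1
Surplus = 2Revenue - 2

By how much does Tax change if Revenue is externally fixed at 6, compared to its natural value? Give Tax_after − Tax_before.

Intervening sets Revenue = 6 and removes its equation (Revenue = -4 if Supply >= 0 else 3).
Tax = max(Demand, Revenue) + 1  [with Demand=-3, Revenue=6]  = 7
Without intervention: Supply = Price + 3Demand - 2  [with Price=3, Demand=-3]  = -8; Revenue = -4 if Supply >= 0 else 3  [with Supply=-8]  = 3; Tax = max(Demand, Revenue) + 1  [with Demand=-3, Revenue=3]  = 4.
Change = 7 − 4 = 3.

3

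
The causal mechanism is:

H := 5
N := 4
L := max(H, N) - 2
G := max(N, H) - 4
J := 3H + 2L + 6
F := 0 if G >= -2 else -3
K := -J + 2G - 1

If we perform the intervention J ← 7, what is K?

Under do(J=7), the mechanism J := 3H + 2L + 6 is discarded; J is fixed at 7.
G = max(N, H) - 4  [with N=4, H=5]  = 1
K = -J + 2G - 1  [with J=7, G=1]  = -6

-6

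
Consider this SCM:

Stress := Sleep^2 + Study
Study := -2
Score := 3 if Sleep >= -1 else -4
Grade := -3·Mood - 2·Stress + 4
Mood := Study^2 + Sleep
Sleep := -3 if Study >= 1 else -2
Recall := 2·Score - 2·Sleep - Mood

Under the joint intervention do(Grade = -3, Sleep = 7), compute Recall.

-19

Under do(Grade = -3, Sleep = 7), each intervened variable's structural equation is replaced by its fixed value.
Score = 3 if Sleep >= -1 else -4  [with Sleep=7]  = 3
Mood = Study^2 + Sleep  [with Study=-2, Sleep=7]  = 11
Recall = 2·Score - 2·Sleep - Mood  [with Score=3, Sleep=7, Mood=11]  = -19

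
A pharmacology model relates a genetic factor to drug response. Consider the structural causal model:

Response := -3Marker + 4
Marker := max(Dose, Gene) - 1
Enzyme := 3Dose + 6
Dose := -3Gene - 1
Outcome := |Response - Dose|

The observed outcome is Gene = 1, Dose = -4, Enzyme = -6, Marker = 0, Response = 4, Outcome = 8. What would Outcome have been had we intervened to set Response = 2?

The intervention breaks the incoming arrows to Response: Response := -3Marker + 4 no longer applies, and Response = 2.
Dose = -3Gene - 1  [with Gene=1]  = -4
Outcome = |Response - Dose|  [with Response=2, Dose=-4]  = 6

6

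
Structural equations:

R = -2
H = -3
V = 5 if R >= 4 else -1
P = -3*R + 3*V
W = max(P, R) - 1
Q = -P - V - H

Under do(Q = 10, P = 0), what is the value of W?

Setting Q = 10, P = 0 by intervention discards those variables' equations.
W = max(P, R) - 1  [with P=0, R=-2]  = -1

-1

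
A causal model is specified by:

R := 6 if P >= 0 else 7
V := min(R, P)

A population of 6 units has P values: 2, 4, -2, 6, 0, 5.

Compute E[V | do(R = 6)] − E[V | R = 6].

do(R=6) breaks R's dependence on P. With R=6 fixed, V across the units is 2, 4, -2, 6, 0, 5, mean 2.5.
Observing R=6 restricts to units where R's equation naturally yields 6: P ∈ {2, 4, 6, 0, 5}. In that subpopulation V = 2, 4, 6, 0, 5, mean 3.4.
Difference = 2.5 − 3.4 = -0.9.

-0.9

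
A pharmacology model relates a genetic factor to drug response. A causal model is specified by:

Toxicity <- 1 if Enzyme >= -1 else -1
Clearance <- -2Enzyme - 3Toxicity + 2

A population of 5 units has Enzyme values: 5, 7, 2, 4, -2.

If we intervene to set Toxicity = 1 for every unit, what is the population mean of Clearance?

-7.4

Every unit gets Toxicity=1 under the intervention. Clearance values become -11, -15, -5, -9, 3; E[Clearance|do(Toxicity=1)] = -7.4.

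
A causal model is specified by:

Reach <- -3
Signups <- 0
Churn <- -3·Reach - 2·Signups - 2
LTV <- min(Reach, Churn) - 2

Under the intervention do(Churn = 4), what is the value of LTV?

-5

The intervention breaks the incoming arrows to Churn: Churn <- -3·Reach - 2·Signups - 2 no longer applies, and Churn = 4.
LTV = min(Reach, Churn) - 2  [with Reach=-3, Churn=4]  = -5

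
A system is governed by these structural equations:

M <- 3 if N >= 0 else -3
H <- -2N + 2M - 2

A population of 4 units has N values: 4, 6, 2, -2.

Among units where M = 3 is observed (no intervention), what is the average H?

Observing M=3 restricts to units where M's equation naturally yields 3: N ∈ {4, 6, 2}. In that subpopulation H = -4, -8, 0, mean -4.

-4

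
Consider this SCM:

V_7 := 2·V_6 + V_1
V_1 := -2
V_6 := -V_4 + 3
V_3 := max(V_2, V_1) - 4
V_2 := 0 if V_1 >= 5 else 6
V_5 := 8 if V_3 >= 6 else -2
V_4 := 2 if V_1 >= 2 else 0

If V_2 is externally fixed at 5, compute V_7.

4

Under do(V_2=5), the mechanism V_2 := 0 if V_1 >= 5 else 6 is discarded; V_2 is fixed at 5.
No directed path runs from V_2 to V_7, so V_7 keeps its natural value.
V_4 = 2 if V_1 >= 2 else 0  [with V_1=-2]  = 0
V_6 = -V_4 + 3  [with V_4=0]  = 3
V_7 = 2·V_6 + V_1  [with V_6=3, V_1=-2]  = 4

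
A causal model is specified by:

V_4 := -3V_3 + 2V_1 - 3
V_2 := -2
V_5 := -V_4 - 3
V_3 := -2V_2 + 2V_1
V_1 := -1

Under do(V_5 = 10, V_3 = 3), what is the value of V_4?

-14

Under do(V_5 = 10, V_3 = 3), each intervened variable's structural equation is replaced by its fixed value.
V_4 = -3V_3 + 2V_1 - 3  [with V_3=3, V_1=-1]  = -14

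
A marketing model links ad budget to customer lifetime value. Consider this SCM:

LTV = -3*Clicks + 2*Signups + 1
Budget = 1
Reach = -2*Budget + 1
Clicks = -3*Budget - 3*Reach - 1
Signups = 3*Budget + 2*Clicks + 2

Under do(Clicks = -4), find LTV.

7

do(Clicks=-4) replaces the equation Clicks = -3*Budget - 3*Reach - 1 with the constant Clicks = -4.
Signups = 3*Budget + 2*Clicks + 2  [with Budget=1, Clicks=-4]  = -3
LTV = -3*Clicks + 2*Signups + 1  [with Clicks=-4, Signups=-3]  = 7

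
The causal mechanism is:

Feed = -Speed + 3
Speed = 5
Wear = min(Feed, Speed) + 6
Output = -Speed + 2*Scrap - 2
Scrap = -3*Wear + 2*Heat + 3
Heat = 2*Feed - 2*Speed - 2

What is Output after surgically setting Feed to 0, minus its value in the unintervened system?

4

Under do(Feed=0), the mechanism Feed = -Speed + 3 is discarded; Feed is fixed at 0.
Heat = 2*Feed - 2*Speed - 2  [with Feed=0, Speed=5]  = -12
Wear = min(Feed, Speed) + 6  [with Feed=0, Speed=5]  = 6
Scrap = -3*Wear + 2*Heat + 3  [with Wear=6, Heat=-12]  = -39
Output = -Speed + 2*Scrap - 2  [with Speed=5, Scrap=-39]  = -85
Without intervention: Feed = -Speed + 3  [with Speed=5]  = -2; Heat = 2*Feed - 2*Speed - 2  [with Feed=-2, Speed=5]  = -16; Wear = min(Feed, Speed) + 6  [with Feed=-2, Speed=5]  = 4; Scrap = -3*Wear + 2*Heat + 3  [with Wear=4, Heat=-16]  = -41; Output = -Speed + 2*Scrap - 2  [with Speed=5, Scrap=-41]  = -89.
Change = -85 − (-89) = 4.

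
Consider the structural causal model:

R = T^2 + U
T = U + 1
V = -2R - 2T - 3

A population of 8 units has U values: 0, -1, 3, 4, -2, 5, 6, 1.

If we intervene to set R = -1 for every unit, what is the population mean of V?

-7

Every unit gets R=-1 under the intervention. V values become -3, -1, -9, -11, 1, -13, -15, -5; E[V|do(R=-1)] = -7.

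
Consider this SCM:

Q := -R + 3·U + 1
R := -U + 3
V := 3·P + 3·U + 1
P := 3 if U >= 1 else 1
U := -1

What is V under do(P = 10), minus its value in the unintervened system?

27

Intervening sets P = 10 and removes its equation (P := 3 if U >= 1 else 1).
V = 3·P + 3·U + 1  [with P=10, U=-1]  = 28
Without intervention: P = 3 if U >= 1 else 1  [with U=-1]  = 1; V = 3·P + 3·U + 1  [with P=1, U=-1]  = 1.
Change = 28 − 1 = 27.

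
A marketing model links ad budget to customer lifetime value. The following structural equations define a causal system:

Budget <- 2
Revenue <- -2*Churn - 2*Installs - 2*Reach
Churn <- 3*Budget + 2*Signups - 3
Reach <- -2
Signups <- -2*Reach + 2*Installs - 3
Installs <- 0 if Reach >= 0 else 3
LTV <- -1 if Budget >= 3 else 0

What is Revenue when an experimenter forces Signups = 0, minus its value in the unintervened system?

Under do(Signups=0), the mechanism Signups <- -2*Reach + 2*Installs - 3 is discarded; Signups is fixed at 0.
Installs = 0 if Reach >= 0 else 3  [with Reach=-2]  = 3
Churn = 3*Budget + 2*Signups - 3  [with Budget=2, Signups=0]  = 3
Revenue = -2*Churn - 2*Installs - 2*Reach  [with Churn=3, Installs=3, Reach=-2]  = -8
Without intervention: Installs = 0 if Reach >= 0 else 3  [with Reach=-2]  = 3; Signups = -2*Reach + 2*Installs - 3  [with Reach=-2, Installs=3]  = 7; Churn = 3*Budget + 2*Signups - 3  [with Budget=2, Signups=7]  = 17; Revenue = -2*Churn - 2*Installs - 2*Reach  [with Churn=17, Installs=3, Reach=-2]  = -36.
Change = -8 − (-36) = 28.

28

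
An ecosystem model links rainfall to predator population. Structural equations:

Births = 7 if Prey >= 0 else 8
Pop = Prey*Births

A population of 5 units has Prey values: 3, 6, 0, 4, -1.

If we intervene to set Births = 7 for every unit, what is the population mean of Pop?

The intervention sets Births=7 in all 5 units regardless of Prey. Recomputing Pop per unit gives 21, 42, 0, 28, -7; average 16.8.

16.8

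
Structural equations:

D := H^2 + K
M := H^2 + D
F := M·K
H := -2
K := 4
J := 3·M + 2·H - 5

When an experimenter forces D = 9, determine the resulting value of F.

52

The intervention breaks the incoming arrows to D: D := H^2 + K no longer applies, and D = 9.
M = H^2 + D  [with H=-2, D=9]  = 13
F = M·K  [with M=13, K=4]  = 52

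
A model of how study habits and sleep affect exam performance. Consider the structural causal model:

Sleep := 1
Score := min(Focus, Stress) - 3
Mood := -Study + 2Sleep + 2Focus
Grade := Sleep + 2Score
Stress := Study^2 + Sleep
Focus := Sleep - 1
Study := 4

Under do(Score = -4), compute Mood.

-2

The intervention breaks the incoming arrows to Score: Score := min(Focus, Stress) - 3 no longer applies, and Score = -4.
Since Mood is not a descendant of the intervened variable, it is unaffected.
Focus = Sleep - 1  [with Sleep=1]  = 0
Mood = -Study + 2Sleep + 2Focus  [with Study=4, Sleep=1, Focus=0]  = -2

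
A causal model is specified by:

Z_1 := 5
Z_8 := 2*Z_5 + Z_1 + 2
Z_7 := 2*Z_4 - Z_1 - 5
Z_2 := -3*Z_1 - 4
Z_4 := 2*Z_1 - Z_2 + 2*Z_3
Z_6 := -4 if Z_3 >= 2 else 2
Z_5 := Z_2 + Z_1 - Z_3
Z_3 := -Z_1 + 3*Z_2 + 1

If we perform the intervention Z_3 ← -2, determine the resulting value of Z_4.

The intervention breaks the incoming arrows to Z_3: Z_3 := -Z_1 + 3*Z_2 + 1 no longer applies, and Z_3 = -2.
Z_2 = -3*Z_1 - 4  [with Z_1=5]  = -19
Z_4 = 2*Z_1 - Z_2 + 2*Z_3  [with Z_1=5, Z_2=-19, Z_3=-2]  = 25

25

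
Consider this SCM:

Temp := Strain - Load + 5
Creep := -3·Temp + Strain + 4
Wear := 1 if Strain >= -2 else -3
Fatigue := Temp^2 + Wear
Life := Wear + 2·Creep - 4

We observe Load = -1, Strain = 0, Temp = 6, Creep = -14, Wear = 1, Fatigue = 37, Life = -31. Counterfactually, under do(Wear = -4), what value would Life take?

Under do(Wear=-4), the mechanism Wear := 1 if Strain >= -2 else -3 is discarded; Wear is fixed at -4.
Temp = Strain - Load + 5  [with Strain=0, Load=-1]  = 6
Creep = -3·Temp + Strain + 4  [with Temp=6, Strain=0]  = -14
Life = Wear + 2·Creep - 4  [with Wear=-4, Creep=-14]  = -36

-36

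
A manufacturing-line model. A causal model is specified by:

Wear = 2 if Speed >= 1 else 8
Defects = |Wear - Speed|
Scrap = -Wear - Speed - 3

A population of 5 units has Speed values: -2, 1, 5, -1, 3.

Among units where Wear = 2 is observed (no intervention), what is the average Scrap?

Conditioning on Wear=2 selects the 3 unit(s) with Speed ∈ {1, 5, 3}. Their Scrap values: -6, -10, -8. Mean = -8.

-8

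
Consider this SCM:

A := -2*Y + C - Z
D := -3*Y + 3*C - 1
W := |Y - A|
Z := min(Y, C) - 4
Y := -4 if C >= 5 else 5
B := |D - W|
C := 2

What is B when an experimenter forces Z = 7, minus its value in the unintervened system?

9

The intervention breaks the incoming arrows to Z: Z := min(Y, C) - 4 no longer applies, and Z = 7.
Y = -4 if C >= 5 else 5  [with C=2]  = 5
A = -2*Y + C - Z  [with Y=5, C=2, Z=7]  = -15
D = -3*Y + 3*C - 1  [with Y=5, C=2]  = -10
W = |Y - A|  [with Y=5, A=-15]  = 20
B = |D - W|  [with D=-10, W=20]  = 30
Without intervention: Y = -4 if C >= 5 else 5  [with C=2]  = 5; Z = min(Y, C) - 4  [with Y=5, C=2]  = -2; A = -2*Y + C - Z  [with Y=5, C=2, Z=-2]  = -6; D = -3*Y + 3*C - 1  [with Y=5, C=2]  = -10; W = |Y - A|  [with Y=5, A=-6]  = 11; B = |D - W|  [with D=-10, W=11]  = 21.
Change = 30 − 21 = 9.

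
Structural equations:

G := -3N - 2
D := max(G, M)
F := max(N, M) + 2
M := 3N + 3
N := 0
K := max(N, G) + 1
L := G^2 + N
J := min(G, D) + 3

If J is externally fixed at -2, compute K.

1

Under do(J=-2), the mechanism J := min(G, D) + 3 is discarded; J is fixed at -2.
No directed path runs from J to K, so K keeps its natural value.
G = -3N - 2  [with N=0]  = -2
K = max(N, G) + 1  [with N=0, G=-2]  = 1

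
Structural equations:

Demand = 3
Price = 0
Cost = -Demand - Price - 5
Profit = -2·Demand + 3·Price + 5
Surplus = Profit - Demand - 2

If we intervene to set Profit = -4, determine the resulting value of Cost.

-8

Under do(Profit=-4), the mechanism Profit = -2·Demand + 3·Price + 5 is discarded; Profit is fixed at -4.
Since Cost is not a descendant of the intervened variable, it is unaffected.
Cost = -Demand - Price - 5  [with Demand=3, Price=0]  = -8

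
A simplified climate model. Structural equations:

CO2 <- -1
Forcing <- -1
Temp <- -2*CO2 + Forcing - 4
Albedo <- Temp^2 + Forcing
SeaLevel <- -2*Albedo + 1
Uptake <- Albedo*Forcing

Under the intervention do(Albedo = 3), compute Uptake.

-3

Under do(Albedo=3), the mechanism Albedo <- Temp^2 + Forcing is discarded; Albedo is fixed at 3.
Uptake = Albedo*Forcing  [with Albedo=3, Forcing=-1]  = -3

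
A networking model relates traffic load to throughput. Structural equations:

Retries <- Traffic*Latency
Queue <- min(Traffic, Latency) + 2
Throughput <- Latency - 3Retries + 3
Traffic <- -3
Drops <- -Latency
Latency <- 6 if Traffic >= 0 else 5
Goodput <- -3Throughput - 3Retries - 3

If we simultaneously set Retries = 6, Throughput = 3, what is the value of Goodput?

Under do(Retries = 6, Throughput = 3), each intervened variable's structural equation is replaced by its fixed value.
Goodput = -3Throughput - 3Retries - 3  [with Throughput=3, Retries=6]  = -30

-30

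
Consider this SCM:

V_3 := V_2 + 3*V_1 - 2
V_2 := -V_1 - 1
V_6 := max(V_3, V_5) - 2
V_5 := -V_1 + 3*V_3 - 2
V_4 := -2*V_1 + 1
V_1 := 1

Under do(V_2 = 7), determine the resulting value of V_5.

do(V_2=7) replaces the equation V_2 := -V_1 - 1 with the constant V_2 = 7.
V_3 = V_2 + 3*V_1 - 2  [with V_2=7, V_1=1]  = 8
V_5 = -V_1 + 3*V_3 - 2  [with V_1=1, V_3=8]  = 21

21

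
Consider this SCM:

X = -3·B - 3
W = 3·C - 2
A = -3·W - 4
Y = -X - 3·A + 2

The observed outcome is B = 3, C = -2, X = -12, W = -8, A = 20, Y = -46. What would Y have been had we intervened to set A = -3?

The intervention breaks the incoming arrows to A: A = -3·W - 4 no longer applies, and A = -3.
X = -3·B - 3  [with B=3]  = -12
Y = -X - 3·A + 2  [with X=-12, A=-3]  = 23

23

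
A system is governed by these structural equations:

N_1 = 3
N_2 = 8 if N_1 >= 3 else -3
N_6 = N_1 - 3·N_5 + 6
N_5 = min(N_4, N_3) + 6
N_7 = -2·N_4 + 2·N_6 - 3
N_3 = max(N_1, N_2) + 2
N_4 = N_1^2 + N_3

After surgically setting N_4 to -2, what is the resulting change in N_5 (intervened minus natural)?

-12

Intervening sets N_4 = -2 and removes its equation (N_4 = N_1^2 + N_3).
N_2 = 8 if N_1 >= 3 else -3  [with N_1=3]  = 8
N_3 = max(N_1, N_2) + 2  [with N_1=3, N_2=8]  = 10
N_5 = min(N_4, N_3) + 6  [with N_4=-2, N_3=10]  = 4
Without intervention: N_2 = 8 if N_1 >= 3 else -3  [with N_1=3]  = 8; N_3 = max(N_1, N_2) + 2  [with N_1=3, N_2=8]  = 10; N_4 = N_1^2 + N_3  [with N_1=3, N_3=10]  = 19; N_5 = min(N_4, N_3) + 6  [with N_4=19, N_3=10]  = 16.
Change = 4 − 16 = -12.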